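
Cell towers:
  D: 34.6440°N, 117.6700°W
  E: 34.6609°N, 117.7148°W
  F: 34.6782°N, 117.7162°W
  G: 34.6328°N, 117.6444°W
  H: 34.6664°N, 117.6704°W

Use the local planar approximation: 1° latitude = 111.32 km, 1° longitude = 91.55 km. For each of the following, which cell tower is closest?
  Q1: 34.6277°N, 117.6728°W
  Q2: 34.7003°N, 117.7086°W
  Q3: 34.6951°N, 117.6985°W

Q1 at 34.6277°N, 117.6728°W:
  D: 1.8325 km
  E: 5.3333 km
  F: 6.8840 km
  G: 2.6613 km
  H: 4.3137 km
  → nearest: D (1.8325 km)
Q2 at 34.7003°N, 117.7086°W:
  D: 7.1949 km
  E: 4.4226 km
  F: 2.5567 km
  G: 9.5397 km
  H: 5.1451 km
  → nearest: F (2.5567 km)
Q3 at 34.6951°N, 117.6985°W:
  D: 6.2583 km
  E: 4.0892 km
  F: 2.4830 km
  G: 8.5222 km
  H: 4.1019 km
  → nearest: F (2.4830 km)

Q1→D; Q2→F; Q3→F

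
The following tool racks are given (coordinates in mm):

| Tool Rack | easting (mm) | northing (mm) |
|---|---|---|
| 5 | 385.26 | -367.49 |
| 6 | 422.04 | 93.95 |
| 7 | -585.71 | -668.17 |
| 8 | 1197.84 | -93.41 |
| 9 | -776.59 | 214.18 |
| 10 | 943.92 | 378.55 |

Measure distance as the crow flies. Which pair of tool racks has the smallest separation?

5 and 6

Pairwise distances:
5–6: 462.90 mm
5–7: 1016.46 mm
5–8: 857.56 mm
5–9: 1299.32 mm
5–10: 932.03 mm
6–7: 1263.48 mm
6–8: 798.10 mm
6–9: 1204.64 mm
6–10: 594.44 mm
7–8: 1873.87 mm
7–9: 902.76 mm
7–10: 1853.48 mm
8–9: 1998.25 mm
8–10: 535.93 mm
9–10: 1728.34 mm
Closest pair: 5–6 at 462.90 mm.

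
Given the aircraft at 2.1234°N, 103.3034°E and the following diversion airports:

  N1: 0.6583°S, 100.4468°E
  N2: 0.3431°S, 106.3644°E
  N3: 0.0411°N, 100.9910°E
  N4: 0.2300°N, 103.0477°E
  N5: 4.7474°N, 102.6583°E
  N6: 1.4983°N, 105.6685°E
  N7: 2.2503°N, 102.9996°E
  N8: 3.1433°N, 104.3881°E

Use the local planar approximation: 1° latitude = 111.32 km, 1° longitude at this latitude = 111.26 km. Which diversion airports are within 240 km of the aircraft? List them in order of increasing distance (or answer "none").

Distances from 2.1234°N, 103.3034°E:
N1: 443.7359 km
N2: 437.4642 km
N3: 346.3001 km
N4: 212.6846 km
N5: 300.7924 km
N6: 272.1864 km
N7: 36.6340 km
N8: 165.6950 km
Threshold 240 km: N7 (36.6340 km), N8 (165.6950 km), N4 (212.6846 km) are within range.

N7, N8, N4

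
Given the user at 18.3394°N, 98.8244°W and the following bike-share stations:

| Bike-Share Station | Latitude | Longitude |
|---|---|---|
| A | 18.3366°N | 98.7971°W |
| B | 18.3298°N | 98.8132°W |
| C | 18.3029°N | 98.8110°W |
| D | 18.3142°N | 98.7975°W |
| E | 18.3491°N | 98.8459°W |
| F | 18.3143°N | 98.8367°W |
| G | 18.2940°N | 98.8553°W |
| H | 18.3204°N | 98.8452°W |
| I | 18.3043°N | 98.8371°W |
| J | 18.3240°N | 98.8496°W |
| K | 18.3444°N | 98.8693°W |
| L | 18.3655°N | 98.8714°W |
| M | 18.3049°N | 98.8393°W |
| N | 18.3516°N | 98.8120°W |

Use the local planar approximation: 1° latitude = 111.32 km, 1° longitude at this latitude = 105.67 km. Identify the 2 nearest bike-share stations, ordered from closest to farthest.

Distances from 18.3394°N, 98.8244°W:
A: 2.9016 km
B: 1.5946 km
C: 4.3028 km
D: 3.9937 km
E: 2.5155 km
F: 3.0816 km
G: 6.0170 km
H: 3.0503 km
I: 4.1314 km
J: 3.1670 km
K: 4.7771 km
L: 5.7539 km
M: 4.1508 km
N: 1.8872 km
Sorted: B (1.5946 km) < N (1.8872 km) < E (2.5155 km) < A (2.9016 km) < …

B, N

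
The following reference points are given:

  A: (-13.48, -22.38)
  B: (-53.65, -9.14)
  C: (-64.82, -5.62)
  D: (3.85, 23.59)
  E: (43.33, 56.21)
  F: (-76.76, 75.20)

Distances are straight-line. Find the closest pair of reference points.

Pairwise distances:
B–C: 11.71
A–B: 42.30
A–D: 49.13
D–E: 51.21
A–C: 54.01
B–D: 66.16
C–D: 74.62
C–F: 81.70
B–F: 87.45
D–F: 95.72
A–E: 96.97
A–F: 116.30
B–E: 116.94
E–F: 121.58
C–E: 124.58
Closest pair: B–C at 11.71.

B and C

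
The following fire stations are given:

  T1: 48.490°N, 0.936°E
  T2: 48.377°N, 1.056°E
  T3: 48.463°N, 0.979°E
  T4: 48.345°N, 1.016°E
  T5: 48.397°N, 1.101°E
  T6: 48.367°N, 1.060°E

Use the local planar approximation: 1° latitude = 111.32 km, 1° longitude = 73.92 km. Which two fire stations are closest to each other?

T2 and T6

Pairwise distances:
T2–T6: 1.152 km
T2–T5: 4.003 km
T4–T6: 4.071 km
T1–T3: 4.375 km
T5–T6: 4.510 km
T2–T4: 4.629 km
T4–T5: 8.543 km
T2–T3: 11.138 km
T3–T5: 11.632 km
T3–T6: 12.250 km
T3–T4: 13.417 km
T1–T2: 15.392 km
T1–T5: 15.998 km
T1–T6: 16.477 km
T1–T4: 17.191 km
Closest pair: T2–T6 at 1.152 km.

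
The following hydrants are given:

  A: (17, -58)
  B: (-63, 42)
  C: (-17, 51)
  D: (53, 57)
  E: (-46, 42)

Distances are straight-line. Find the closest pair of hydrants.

B and E

Pairwise distances:
B–E: 17.0
C–E: 30.4
B–C: 46.9
C–D: 70.3
D–E: 100.1
A–C: 114.2
B–D: 117.0
A–E: 118.2
A–D: 120.5
A–B: 128.1
Closest pair: B–E at 17.0.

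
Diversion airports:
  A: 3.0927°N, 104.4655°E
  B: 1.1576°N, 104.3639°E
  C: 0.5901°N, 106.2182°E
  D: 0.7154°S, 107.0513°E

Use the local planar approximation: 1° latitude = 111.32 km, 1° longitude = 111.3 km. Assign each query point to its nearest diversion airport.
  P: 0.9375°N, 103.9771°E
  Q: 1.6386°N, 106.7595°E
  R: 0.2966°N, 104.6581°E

P→B; Q→C; R→B

P at 0.9375°N, 103.9771°E:
  A: √((2.1552·111.32)² + (0.4884·111.3)²) = √(57560.101632 + 2954.892184) = 245.9980 km
  B: √((0.2201·111.32)² + (0.3868·111.3)²) = √(600.325070 + 1853.374825) = 49.5348 km
  C: √((-0.3474·111.32)² + (2.2411·111.3)²) = √(1495.567516 + 62217.534869) = 252.4145 km
  D: √((-1.6529·111.32)² + (3.0742·111.3)²) = √(33856.304705 + 117072.411750) = 388.4955 km
  → nearest: B (49.5348 km)
Q at 1.6386°N, 106.7595°E:
  A: √((1.4541·111.32)² + (-2.2940·111.3)²) = √(26202.030281 + 65189.425813) = 302.3102 km
  B: √((-0.4810·111.32)² + (-2.3956·111.3)²) = √(2867.058458 + 71091.706213) = 271.9536 km
  C: √((-1.0485·111.32)² + (-0.5413·111.3)²) = √(13623.329630 + 3629.663656) = 131.3507 km
  D: √((-2.3540·111.32)² + (0.2918·111.3)²) = √(68668.776955 + 1054.777613) = 264.0522 km
  → nearest: C (131.3507 km)
R at 0.2966°N, 104.6581°E:
  A: √((2.7961·111.32)² + (-0.1926·111.3)²) = √(96883.940510 + 459.518388) = 311.9991 km
  B: √((0.8610·111.32)² + (-0.2942·111.3)²) = √(9186.555396 + 1072.199661) = 101.2855 km
  C: √((0.2935·111.32)² + (1.5601·111.3)²) = √(1067.487029 + 30150.547467) = 176.6863 km
  D: √((-1.0120·111.32)² + (2.3932·111.3)²) = √(12691.338286 + 70949.333005) = 289.2070 km
  → nearest: B (101.2855 km)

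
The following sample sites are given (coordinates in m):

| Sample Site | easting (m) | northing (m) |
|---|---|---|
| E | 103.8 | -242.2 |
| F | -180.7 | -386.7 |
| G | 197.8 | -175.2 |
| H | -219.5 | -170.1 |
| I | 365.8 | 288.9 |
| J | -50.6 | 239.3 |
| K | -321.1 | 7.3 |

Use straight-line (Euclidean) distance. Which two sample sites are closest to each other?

E and G

Pairwise distances:
E–F: √((-284.5)² + (-144.5)²) = √(80940.250 + 20880.250) = 319.1 m
E–G: √((94.0)² + (67.0)²) = √(8836.000 + 4489.000) = 115.4 m
E–H: √((-323.3)² + (72.1)²) = √(104522.890 + 5198.410) = 331.2 m
E–I: √((262.0)² + (531.1)²) = √(68644.000 + 282067.210) = 592.2 m
E–J: √((-154.4)² + (481.5)²) = √(23839.360 + 231842.250) = 505.6 m
E–K: √((-424.9)² + (249.5)²) = √(180540.010 + 62250.250) = 492.7 m
F–G: √((378.5)² + (211.5)²) = √(143262.250 + 44732.250) = 433.6 m
F–H: √((-38.8)² + (216.6)²) = √(1505.440 + 46915.560) = 220.0 m
F–I: √((546.5)² + (675.6)²) = √(298662.250 + 456435.360) = 869.0 m
F–J: √((130.1)² + (626.0)²) = √(16926.010 + 391876.000) = 639.4 m
F–K: √((-140.4)² + (394.0)²) = √(19712.160 + 155236.000) = 418.3 m
G–H: √((-417.3)² + (5.1)²) = √(174139.290 + 26.010) = 417.3 m
G–I: √((168.0)² + (464.1)²) = √(28224.000 + 215388.810) = 493.6 m
G–J: √((-248.4)² + (414.5)²) = √(61702.560 + 171810.250) = 483.2 m
G–K: √((-518.9)² + (182.5)²) = √(269257.210 + 33306.250) = 550.1 m
H–I: √((585.3)² + (459.0)²) = √(342576.090 + 210681.000) = 743.8 m
H–J: √((168.9)² + (409.4)²) = √(28527.210 + 167608.360) = 442.9 m
H–K: √((-101.6)² + (177.4)²) = √(10322.560 + 31470.760) = 204.4 m
I–J: √((-416.4)² + (-49.6)²) = √(173388.960 + 2460.160) = 419.3 m
I–K: √((-686.9)² + (-281.6)²) = √(471831.610 + 79298.560) = 742.4 m
J–K: √((-270.5)² + (-232.0)²) = √(73170.250 + 53824.000) = 356.4 m
Closest pair: E–G at 115.4 m.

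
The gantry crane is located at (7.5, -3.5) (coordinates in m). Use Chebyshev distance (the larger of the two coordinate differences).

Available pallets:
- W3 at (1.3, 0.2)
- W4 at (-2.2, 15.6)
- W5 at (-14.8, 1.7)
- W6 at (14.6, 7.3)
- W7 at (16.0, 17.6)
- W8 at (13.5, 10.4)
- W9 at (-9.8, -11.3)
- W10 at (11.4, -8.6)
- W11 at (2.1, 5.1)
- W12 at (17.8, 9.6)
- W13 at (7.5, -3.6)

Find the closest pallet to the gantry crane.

Distances from (7.5, -3.5):
W3: max(|-6.2|, |3.7|) = 6.2 m
W4: max(|-9.7|, |19.1|) = 19.1 m
W5: max(|-22.3|, |5.2|) = 22.3 m
W6: max(|7.1|, |10.8|) = 10.8 m
W7: max(|8.5|, |21.1|) = 21.1 m
W8: max(|6.0|, |13.9|) = 13.9 m
W9: max(|-17.3|, |-7.8|) = 17.3 m
W10: max(|3.9|, |-5.1|) = 5.1 m
W11: max(|-5.4|, |8.6|) = 8.6 m
W12: max(|10.3|, |13.1|) = 13.1 m
W13: max(|0.0|, |-0.1|) = 0.1 m
Minimum: W13 at 0.1 m.

W13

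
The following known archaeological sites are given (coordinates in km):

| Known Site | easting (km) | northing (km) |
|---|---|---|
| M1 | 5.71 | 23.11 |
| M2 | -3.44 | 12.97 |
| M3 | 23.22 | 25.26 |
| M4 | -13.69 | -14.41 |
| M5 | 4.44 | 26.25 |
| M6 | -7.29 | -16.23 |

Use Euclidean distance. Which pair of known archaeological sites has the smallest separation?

M1 and M5

Pairwise distances:
M1–M5: √((-1.27)² + (3.14)²) = √(1.6129 + 9.8596) = 3.39 km
M4–M6: √((6.40)² + (-1.82)²) = √(40.9600 + 3.3124) = 6.65 km
M1–M2: √((-9.15)² + (-10.14)²) = √(83.7225 + 102.8196) = 13.66 km
M2–M5: √((7.88)² + (13.28)²) = √(62.0944 + 176.3584) = 15.44 km
M1–M3: √((17.51)² + (2.15)²) = √(306.6001 + 4.6225) = 17.64 km
M3–M5: √((-18.78)² + (0.99)²) = √(352.6884 + 0.9801) = 18.81 km
M2–M4: √((-10.25)² + (-27.38)²) = √(105.0625 + 749.6644) = 29.24 km
M2–M3: √((26.66)² + (12.29)²) = √(710.7556 + 151.0441) = 29.36 km
M2–M6: √((-3.85)² + (-29.20)²) = √(14.8225 + 852.6400) = 29.45 km
M1–M6: √((-13.00)² + (-39.34)²) = √(169.0000 + 1547.6356) = 41.43 km
M1–M4: √((-19.40)² + (-37.52)²) = √(376.3600 + 1407.7504) = 42.24 km
M5–M6: √((-11.73)² + (-42.48)²) = √(137.5929 + 1804.5504) = 44.07 km
M4–M5: √((18.13)² + (40.66)²) = √(328.6969 + 1653.2356) = 44.52 km
M3–M6: √((-30.51)² + (-41.49)²) = √(930.8601 + 1721.4201) = 51.50 km
M3–M4: √((-36.91)² + (-39.67)²) = √(1362.3481 + 1573.7089) = 54.19 km
Closest pair: M1–M5 at 3.39 km.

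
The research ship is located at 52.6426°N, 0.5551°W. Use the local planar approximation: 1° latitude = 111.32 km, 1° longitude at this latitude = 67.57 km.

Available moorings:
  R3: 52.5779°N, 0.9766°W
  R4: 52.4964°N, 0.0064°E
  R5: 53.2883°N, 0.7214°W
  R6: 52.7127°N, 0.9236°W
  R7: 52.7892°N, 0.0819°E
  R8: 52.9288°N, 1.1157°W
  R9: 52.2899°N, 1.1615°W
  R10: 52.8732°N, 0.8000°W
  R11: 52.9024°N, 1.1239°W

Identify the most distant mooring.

Distances from 52.6426°N, 0.5551°W:
R3: √((-0.0647·111.32)² + (-0.4215·67.57)²) = √(51.874623 + 811.153405) = 29.3773 km
R4: √((-0.1462·111.32)² + (0.5615·67.57)²) = √(264.875104 + 1439.485714) = 41.2839 km
R5: √((0.6457·111.32)² + (-0.1663·67.57)²) = √(5166.637219 + 126.267719) = 72.7524 km
R6: √((0.0701·111.32)² + (-0.3685·67.57)²) = √(60.895112 + 619.987341) = 26.0937 km
R7: √((0.1466·111.32)² + (0.6370·67.57)²) = √(266.326472 + 1852.621512) = 46.0320 km
R8: √((0.2862·111.32)² + (-0.5606·67.57)²) = √(1015.045837 + 1434.874854) = 49.4967 km
R9: √((-0.3527·111.32)² + (-0.6064·67.57)²) = √(1541.548932 + 1678.905389) = 56.7490 km
R10: √((0.2306·111.32)² + (-0.2449·67.57)²) = √(658.969025 + 273.832763) = 30.5418 km
R11: √((0.2598·111.32)² + (-0.5688·67.57)²) = √(836.420539 + 1477.158212) = 48.0997 km
Maximum: R5 at 72.7524 km.

R5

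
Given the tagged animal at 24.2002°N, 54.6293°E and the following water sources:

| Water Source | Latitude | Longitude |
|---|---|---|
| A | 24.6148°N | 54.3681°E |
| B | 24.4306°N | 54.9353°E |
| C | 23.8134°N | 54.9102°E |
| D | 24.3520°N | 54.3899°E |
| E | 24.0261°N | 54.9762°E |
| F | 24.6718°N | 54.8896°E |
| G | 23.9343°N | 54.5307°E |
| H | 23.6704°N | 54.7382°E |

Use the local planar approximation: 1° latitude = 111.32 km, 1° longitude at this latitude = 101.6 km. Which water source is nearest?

Distances from 24.2002°N, 54.6293°E:
A: √((0.4146·111.32)² + (-0.2612·101.6)²) = √(2130.124516 + 704.261198) = 53.2389 km
B: √((0.2304·111.32)² + (0.3060·101.6)²) = √(657.826470 + 966.563228) = 40.3037 km
C: √((-0.3868·111.32)² + (0.2809·101.6)²) = √(1854.040967 + 814.499636) = 51.6579 km
D: √((0.1518·111.32)² + (-0.2394·101.6)²) = √(285.555111 + 591.610275) = 29.6170 km
E: √((-0.1741·111.32)² + (0.3469·101.6)²) = √(375.615874 + 1242.212845) = 40.2222 km
F: √((0.4716·111.32)² + (0.2603·101.6)²) = √(2756.093762 + 699.416304) = 58.7836 km
G: √((-0.2659·111.32)² + (-0.0986·101.6)²) = √(876.159290 + 100.355515) = 31.2492 km
H: √((-0.5298·111.32)² + (0.1089·101.6)²) = √(3478.326162 + 122.417407) = 60.0062 km
Minimum: D at 29.6170 km.

D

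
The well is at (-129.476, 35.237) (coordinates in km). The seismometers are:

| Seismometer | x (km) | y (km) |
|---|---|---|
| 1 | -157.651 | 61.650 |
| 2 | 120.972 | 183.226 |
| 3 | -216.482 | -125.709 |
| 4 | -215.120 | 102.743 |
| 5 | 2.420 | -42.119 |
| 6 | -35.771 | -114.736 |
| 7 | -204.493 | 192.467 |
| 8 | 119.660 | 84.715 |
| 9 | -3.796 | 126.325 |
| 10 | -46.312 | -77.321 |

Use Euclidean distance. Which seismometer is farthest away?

Distances from (-129.476, 35.237):
1: √((-28.175)² + (26.413)²) = √(793.83063 + 697.64657) = 38.620 km
2: √((250.448)² + (147.989)²) = √(62724.20070 + 21900.74412) = 290.904 km
3: √((-87.006)² + (-160.946)²) = √(7570.04404 + 25903.61492) = 182.958 km
4: √((-85.644)² + (67.506)²) = √(7334.89474 + 4557.06004) = 109.050 km
5: √((131.896)² + (-77.356)²) = √(17396.55482 + 5983.95074) = 152.907 km
6: √((93.705)² + (-149.973)²) = √(8780.62702 + 22491.90073) = 176.840 km
7: √((-75.017)² + (157.230)²) = √(5627.55029 + 24721.27290) = 174.209 km
8: √((249.136)² + (49.478)²) = √(62068.74650 + 2448.07248) = 254.002 km
9: √((125.680)² + (91.088)²) = √(15795.46240 + 8297.02374) = 155.218 km
10: √((83.164)² + (-112.558)²) = √(6916.25090 + 12669.30336) = 139.948 km
Maximum: 2 at 290.904 km.

2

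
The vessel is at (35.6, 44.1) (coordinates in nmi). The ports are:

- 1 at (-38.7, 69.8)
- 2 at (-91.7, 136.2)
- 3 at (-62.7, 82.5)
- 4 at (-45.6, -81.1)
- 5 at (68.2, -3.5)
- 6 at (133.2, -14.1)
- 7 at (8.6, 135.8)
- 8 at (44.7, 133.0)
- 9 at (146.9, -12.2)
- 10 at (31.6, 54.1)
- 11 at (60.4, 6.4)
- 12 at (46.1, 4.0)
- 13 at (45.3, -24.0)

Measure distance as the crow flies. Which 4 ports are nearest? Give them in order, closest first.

Distances from (35.6, 44.1):
1: √((-74.3)² + (25.7)²) = √(5520.490 + 660.490) = 78.6 nmi
2: √((-127.3)² + (92.1)²) = √(16205.290 + 8482.410) = 157.1 nmi
3: √((-98.3)² + (38.4)²) = √(9662.890 + 1474.560) = 105.5 nmi
4: √((-81.2)² + (-125.2)²) = √(6593.440 + 15675.040) = 149.2 nmi
5: √((32.6)² + (-47.6)²) = √(1062.760 + 2265.760) = 57.7 nmi
6: √((97.6)² + (-58.2)²) = √(9525.760 + 3387.240) = 113.6 nmi
7: √((-27.0)² + (91.7)²) = √(729.000 + 8408.890) = 95.6 nmi
8: √((9.1)² + (88.9)²) = √(82.810 + 7903.210) = 89.4 nmi
9: √((111.3)² + (-56.3)²) = √(12387.690 + 3169.690) = 124.7 nmi
10: √((-4.0)² + (10.0)²) = √(16.000 + 100.000) = 10.8 nmi
11: √((24.8)² + (-37.7)²) = √(615.040 + 1421.290) = 45.1 nmi
12: √((10.5)² + (-40.1)²) = √(110.250 + 1608.010) = 41.5 nmi
13: √((9.7)² + (-68.1)²) = √(94.090 + 4637.610) = 68.8 nmi
Sorted: 10 (10.8 nmi) < 12 (41.5 nmi) < 11 (45.1 nmi) < 5 (57.7 nmi) < 13 (68.8 nmi) < 1 (78.6 nmi) < …

10, 12, 11, 5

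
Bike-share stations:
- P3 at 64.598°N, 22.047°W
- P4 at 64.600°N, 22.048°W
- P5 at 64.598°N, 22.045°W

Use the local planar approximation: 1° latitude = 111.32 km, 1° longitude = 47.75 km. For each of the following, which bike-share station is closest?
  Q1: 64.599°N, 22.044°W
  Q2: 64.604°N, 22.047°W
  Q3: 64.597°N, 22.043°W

Q1 at 64.599°N, 22.044°W:
  P3: √((-0.001·111.32)² + (-0.003·47.75)²) = √(0.01239214 + 0.02052056) = 0.181419 km
  P4: √((0.001·111.32)² + (-0.004·47.75)²) = √(0.01239214 + 0.03648100) = 0.221073 km
  P5: √((-0.001·111.32)² + (-0.001·47.75)²) = √(0.01239214 + 0.00228006) = 0.121129 km
  → nearest: P5 (0.121129 km)
Q2 at 64.604°N, 22.047°W:
  P3: √((-0.006·111.32)² + (0.000·47.75)²) = √(0.44611713 + 0.00000000) = 0.667920 km
  P4: √((-0.004·111.32)² + (-0.001·47.75)²) = √(0.19827428 + 0.00228006) = 0.447833 km
  P5: √((-0.006·111.32)² + (0.002·47.75)²) = √(0.44611713 + 0.00912025) = 0.674713 km
  → nearest: P4 (0.447833 km)
Q3 at 64.597°N, 22.043°W:
  P3: √((0.001·111.32)² + (-0.004·47.75)²) = √(0.01239214 + 0.03648100) = 0.221073 km
  P4: √((0.003·111.32)² + (-0.005·47.75)²) = √(0.11152928 + 0.05700156) = 0.410525 km
  P5: √((0.001·111.32)² + (-0.002·47.75)²) = √(0.01239214 + 0.00912025) = 0.146671 km
  → nearest: P5 (0.146671 km)

Q1→P5; Q2→P4; Q3→P5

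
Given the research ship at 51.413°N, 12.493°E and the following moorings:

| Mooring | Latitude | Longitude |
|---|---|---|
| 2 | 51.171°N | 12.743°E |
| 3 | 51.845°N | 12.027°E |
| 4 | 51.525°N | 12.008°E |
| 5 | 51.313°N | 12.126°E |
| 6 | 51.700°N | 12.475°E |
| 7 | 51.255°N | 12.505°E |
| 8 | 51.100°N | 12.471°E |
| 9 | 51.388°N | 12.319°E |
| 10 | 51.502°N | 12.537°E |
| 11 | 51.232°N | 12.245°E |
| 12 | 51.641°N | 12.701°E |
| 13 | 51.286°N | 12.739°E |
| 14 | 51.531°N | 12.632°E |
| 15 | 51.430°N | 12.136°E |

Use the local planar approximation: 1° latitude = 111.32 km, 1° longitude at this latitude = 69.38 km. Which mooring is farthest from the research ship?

Distances from 51.413°N, 12.493°E:
2: √((-0.242·111.32)² + (0.250·69.38)²) = √(725.73343 + 300.84902) = 32.040 km
3: √((0.432·111.32)² + (-0.466·69.38)²) = √(2312.67118 + 1045.29873) = 57.948 km
4: √((0.112·111.32)² + (-0.485·69.38)²) = √(155.44703 + 1132.27539) = 35.885 km
5: √((-0.100·111.32)² + (-0.367·69.38)²) = √(123.92142 + 648.33687) = 27.790 km
6: √((0.287·111.32)² + (-0.018·69.38)²) = √(1020.72838 + 1.55960) = 31.973 km
7: √((-0.158·111.32)² + (0.012·69.38)²) = √(309.35744 + 0.69316) = 17.608 km
8: √((-0.313·111.32)² + (-0.022·69.38)²) = √(1214.04580 + 2.32977) = 34.877 km
9: √((-0.025·111.32)² + (-0.174·69.38)²) = √(7.74509 + 145.73608) = 12.389 km
10: √((0.089·111.32)² + (0.044·69.38)²) = √(98.15816 + 9.31910) = 10.367 km
11: √((-0.181·111.32)² + (-0.248·69.38)²) = √(405.97898 + 296.05469) = 26.496 km
12: √((0.228·111.32)² + (0.208·69.38)²) = √(644.19313 + 208.25492) = 29.197 km
13: √((-0.127·111.32)² + (0.246·69.38)²) = √(199.87286 + 291.29887) = 22.162 km
14: √((0.118·111.32)² + (0.139·69.38)²) = √(172.54819 + 93.00326) = 16.296 km
15: √((0.017·111.32)² + (-0.357·69.38)²) = √(3.58133 + 613.48652) = 24.841 km
Maximum: 3 at 57.948 km.

3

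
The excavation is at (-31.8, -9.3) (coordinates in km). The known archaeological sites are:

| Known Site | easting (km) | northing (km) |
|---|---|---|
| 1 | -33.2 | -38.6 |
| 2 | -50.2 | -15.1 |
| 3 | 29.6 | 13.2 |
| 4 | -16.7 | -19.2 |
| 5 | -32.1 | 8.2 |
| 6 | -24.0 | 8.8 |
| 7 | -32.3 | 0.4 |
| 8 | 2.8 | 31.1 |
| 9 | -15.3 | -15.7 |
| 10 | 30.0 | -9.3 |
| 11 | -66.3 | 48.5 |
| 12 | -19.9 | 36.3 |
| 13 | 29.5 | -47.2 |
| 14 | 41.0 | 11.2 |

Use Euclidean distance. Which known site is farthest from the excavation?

Distances from (-31.8, -9.3):
1: 29.3 km
2: 19.3 km
3: 65.4 km
4: 18.1 km
5: 17.5 km
6: 19.7 km
7: 9.7 km
8: 53.2 km
9: 17.7 km
10: 61.8 km
11: 67.3 km
12: 47.1 km
13: 72.1 km
14: 75.6 km
Maximum: 14 at 75.6 km.

14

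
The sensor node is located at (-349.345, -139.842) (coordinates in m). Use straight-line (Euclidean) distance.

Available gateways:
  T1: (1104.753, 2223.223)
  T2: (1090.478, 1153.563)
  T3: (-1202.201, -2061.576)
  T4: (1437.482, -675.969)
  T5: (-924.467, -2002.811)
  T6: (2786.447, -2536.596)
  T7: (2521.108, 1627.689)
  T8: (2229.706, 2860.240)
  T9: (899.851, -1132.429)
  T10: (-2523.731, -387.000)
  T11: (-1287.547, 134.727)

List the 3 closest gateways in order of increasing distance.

Distances from (-349.345, -139.842):
T1: 2774.613 m
T2: 1935.455 m
T3: 2102.481 m
T4: 1865.525 m
T5: 1949.723 m
T6: 3946.850 m
T7: 3371.004 m
T8: 3956.260 m
T9: 1595.531 m
T10: 2188.388 m
T11: 977.554 m
Sorted: T11 (977.554 m) < T9 (1595.531 m) < T4 (1865.525 m) < T2 (1935.455 m) < T5 (1949.723 m) < …

T11, T9, T4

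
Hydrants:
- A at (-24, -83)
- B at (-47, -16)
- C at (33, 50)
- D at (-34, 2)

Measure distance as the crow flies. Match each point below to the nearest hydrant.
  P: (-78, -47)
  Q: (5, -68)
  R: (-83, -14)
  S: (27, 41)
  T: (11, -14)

P at (-78, -47):
  A: 64.9
  B: 43.8
  C: 147.4
  D: 65.9
  → nearest: B (43.8)
Q at (5, -68):
  A: 32.6
  B: 73.5
  C: 121.3
  D: 80.1
  → nearest: A (32.6)
R at (-83, -14):
  A: 90.8
  B: 36.1
  C: 132.5
  D: 51.5
  → nearest: B (36.1)
S at (27, 41):
  A: 134.1
  B: 93.4
  C: 10.8
  D: 72.4
  → nearest: C (10.8)
T at (11, -14):
  A: 77.4
  B: 58.0
  C: 67.7
  D: 47.8
  → nearest: D (47.8)

P→B; Q→A; R→B; S→C; T→D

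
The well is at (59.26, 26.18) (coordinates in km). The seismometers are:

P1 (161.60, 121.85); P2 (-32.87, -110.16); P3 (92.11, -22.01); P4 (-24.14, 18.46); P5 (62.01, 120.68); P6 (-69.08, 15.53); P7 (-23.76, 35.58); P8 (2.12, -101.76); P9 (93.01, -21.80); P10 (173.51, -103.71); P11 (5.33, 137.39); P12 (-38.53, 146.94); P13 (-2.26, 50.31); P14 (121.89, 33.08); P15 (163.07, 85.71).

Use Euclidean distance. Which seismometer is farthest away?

P10

Distances from (59.26, 26.18):
P1: √((102.34)² + (95.67)²) = √(10473.4756 + 9152.7489) = 140.09 km
P2: √((-92.13)² + (-136.34)²) = √(8487.9369 + 18588.5956) = 164.55 km
P3: √((32.85)² + (-48.19)²) = √(1079.1225 + 2322.2761) = 58.32 km
P4: √((-83.40)² + (-7.72)²) = √(6955.5600 + 59.5984) = 83.76 km
P5: √((2.75)² + (94.50)²) = √(7.5625 + 8930.2500) = 94.54 km
P6: √((-128.34)² + (-10.65)²) = √(16471.1556 + 113.4225) = 128.78 km
P7: √((-83.02)² + (9.40)²) = √(6892.3204 + 88.3600) = 83.55 km
P8: √((-57.14)² + (-127.94)²) = √(3264.9796 + 16368.6436) = 140.12 km
P9: √((33.75)² + (-47.98)²) = √(1139.0625 + 2302.0804) = 58.66 km
P10: √((114.25)² + (-129.89)²) = √(13053.0625 + 16871.4121) = 172.99 km
P11: √((-53.93)² + (111.21)²) = √(2908.4449 + 12367.6641) = 123.60 km
P12: √((-97.79)² + (120.76)²) = √(9562.8841 + 14582.9776) = 155.39 km
P13: √((-61.52)² + (24.13)²) = √(3784.7104 + 582.2569) = 66.08 km
P14: √((62.63)² + (6.90)²) = √(3922.5169 + 47.6100) = 63.01 km
P15: √((103.81)² + (59.53)²) = √(10776.5161 + 3543.8209) = 119.67 km
Maximum: P10 at 172.99 km.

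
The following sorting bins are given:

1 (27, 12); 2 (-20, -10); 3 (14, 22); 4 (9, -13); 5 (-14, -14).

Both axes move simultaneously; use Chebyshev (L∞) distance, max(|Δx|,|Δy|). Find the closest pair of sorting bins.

2 and 5

Pairwise distances:
1–2: 47
1–3: 13
1–4: 25
1–5: 41
2–3: 34
2–4: 29
2–5: 6
3–4: 35
3–5: 36
4–5: 23
Closest pair: 2–5 at 6.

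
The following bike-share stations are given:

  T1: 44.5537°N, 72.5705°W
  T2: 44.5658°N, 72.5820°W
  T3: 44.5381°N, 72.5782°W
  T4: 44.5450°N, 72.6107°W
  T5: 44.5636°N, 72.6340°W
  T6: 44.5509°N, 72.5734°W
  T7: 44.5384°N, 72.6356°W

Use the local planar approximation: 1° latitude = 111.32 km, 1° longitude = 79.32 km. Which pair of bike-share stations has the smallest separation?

Pairwise distances:
T1–T2: 1.6268 km
T1–T3: 1.8409 km
T1–T4: 3.3325 km
T1–T5: 5.1560 km
T1–T6: 0.3874 km
T1–T7: 5.4374 km
T2–T3: 3.0983 km
T2–T4: 3.2471 km
T2–T5: 4.1319 km
T2–T6: 1.7935 km
T2–T7: 5.2325 km
T3–T4: 2.6899 km
T3–T5: 5.2581 km
T3–T6: 1.4749 km
T3–T7: 4.5531 km
T4–T5: 2.7754 km
T4–T6: 3.0307 km
T4–T7: 2.1073 km
T5–T6: 5.0104 km
T5–T7: 2.8081 km
T6–T7: 5.1262 km
Closest pair: T1–T6 at 0.3874 km.

T1 and T6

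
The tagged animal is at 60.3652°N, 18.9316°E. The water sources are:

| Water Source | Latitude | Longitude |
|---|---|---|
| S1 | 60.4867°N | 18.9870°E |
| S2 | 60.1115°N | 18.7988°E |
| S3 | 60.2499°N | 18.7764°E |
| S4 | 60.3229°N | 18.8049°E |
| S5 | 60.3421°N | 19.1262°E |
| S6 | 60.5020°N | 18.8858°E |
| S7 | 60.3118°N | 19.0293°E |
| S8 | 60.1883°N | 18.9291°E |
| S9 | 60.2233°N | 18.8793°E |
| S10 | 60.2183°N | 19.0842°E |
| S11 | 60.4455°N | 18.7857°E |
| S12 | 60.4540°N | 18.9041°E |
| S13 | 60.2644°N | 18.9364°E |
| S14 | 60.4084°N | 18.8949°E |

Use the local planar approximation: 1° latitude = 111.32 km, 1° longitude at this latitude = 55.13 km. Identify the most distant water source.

Distances from 60.3652°N, 18.9316°E:
S1: 13.8659 km
S2: 29.1754 km
S3: 15.4256 km
S4: 8.4240 km
S5: 11.0322 km
S6: 15.4365 km
S7: 8.0217 km
S8: 19.6930 km
S9: 16.0573 km
S10: 18.3900 km
S11: 12.0251 km
S12: 10.0008 km
S13: 11.2242 km
S14: 5.2173 km
Maximum: S2 at 29.1754 km.

S2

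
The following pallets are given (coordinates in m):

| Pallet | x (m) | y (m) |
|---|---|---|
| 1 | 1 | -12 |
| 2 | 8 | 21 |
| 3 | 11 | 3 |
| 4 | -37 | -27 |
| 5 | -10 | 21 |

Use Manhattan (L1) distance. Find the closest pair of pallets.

Pairwise distances:
1–2: 40 m
1–3: 25 m
1–4: 53 m
1–5: 44 m
2–3: 21 m
2–4: 93 m
2–5: 18 m
3–4: 78 m
3–5: 39 m
4–5: 75 m
Closest pair: 2–5 at 18 m.

2 and 5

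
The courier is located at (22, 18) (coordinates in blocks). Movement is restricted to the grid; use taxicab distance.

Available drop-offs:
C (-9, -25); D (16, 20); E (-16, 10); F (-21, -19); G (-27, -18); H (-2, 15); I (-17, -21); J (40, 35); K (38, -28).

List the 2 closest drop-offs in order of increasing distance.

D, H

Distances from (22, 18):
C: |-31| + |-43| = 31 + 43 = 74 blocks
D: |-6| + |2| = 6 + 2 = 8 blocks
E: |-38| + |-8| = 38 + 8 = 46 blocks
F: |-43| + |-37| = 43 + 37 = 80 blocks
G: |-49| + |-36| = 49 + 36 = 85 blocks
H: |-24| + |-3| = 24 + 3 = 27 blocks
I: |-39| + |-39| = 39 + 39 = 78 blocks
J: |18| + |17| = 18 + 17 = 35 blocks
K: |16| + |-46| = 16 + 46 = 62 blocks
Sorted: D (8 blocks) < H (27 blocks) < J (35 blocks) < E (46 blocks) < …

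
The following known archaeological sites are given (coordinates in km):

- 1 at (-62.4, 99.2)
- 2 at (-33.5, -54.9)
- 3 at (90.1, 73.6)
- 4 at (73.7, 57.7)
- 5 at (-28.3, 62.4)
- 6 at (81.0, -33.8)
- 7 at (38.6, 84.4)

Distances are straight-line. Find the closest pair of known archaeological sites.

Pairwise distances:
3–4: 22.84 km
4–7: 44.10 km
1–5: 50.17 km
3–7: 52.62 km
5–7: 70.42 km
4–6: 91.79 km
1–7: 102.08 km
4–5: 102.11 km
3–6: 107.78 km
2–6: 116.43 km
2–5: 117.42 km
3–5: 118.93 km
6–7: 125.57 km
1–4: 142.29 km
5–6: 145.61 km
1–3: 154.63 km
2–4: 155.47 km
1–2: 156.79 km
2–7: 156.85 km
2–3: 178.30 km
1–6: 195.58 km
Closest pair: 3–4 at 22.84 km.

3 and 4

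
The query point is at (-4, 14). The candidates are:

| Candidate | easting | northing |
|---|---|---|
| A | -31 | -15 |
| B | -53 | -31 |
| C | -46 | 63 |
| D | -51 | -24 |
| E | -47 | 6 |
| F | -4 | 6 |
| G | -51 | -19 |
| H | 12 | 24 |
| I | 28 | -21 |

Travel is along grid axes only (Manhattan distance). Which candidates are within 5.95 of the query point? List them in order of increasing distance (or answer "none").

Distances from (-4, 14):
A: 56
B: 94
C: 91
D: 85
E: 51
F: 8
G: 80
H: 26
I: 67
Threshold 5.95: none within range.

none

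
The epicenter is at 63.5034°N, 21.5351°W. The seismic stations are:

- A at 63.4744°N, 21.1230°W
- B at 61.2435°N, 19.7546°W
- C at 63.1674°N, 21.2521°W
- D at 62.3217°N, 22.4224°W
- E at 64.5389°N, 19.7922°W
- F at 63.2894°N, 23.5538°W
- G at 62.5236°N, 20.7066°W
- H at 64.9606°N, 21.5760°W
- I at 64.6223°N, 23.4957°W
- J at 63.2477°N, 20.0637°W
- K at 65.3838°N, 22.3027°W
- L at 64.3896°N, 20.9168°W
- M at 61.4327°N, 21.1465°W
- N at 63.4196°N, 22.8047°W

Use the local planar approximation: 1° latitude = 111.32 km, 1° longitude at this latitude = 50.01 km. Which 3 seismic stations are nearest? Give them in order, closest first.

A, C, N

Distances from 63.5034°N, 21.5351°W:
A: √((-0.0290·111.32)² + (0.4121·50.01)²) = √(10.421792 + 424.735868) = 20.8604 km
B: √((-2.2599·111.32)² + (1.7805·50.01)²) = √(63288.505398 + 7928.621122) = 266.8654 km
C: √((-0.3360·111.32)² + (0.2830·50.01)²) = √(1399.023308 + 200.302597) = 39.9916 km
D: √((-1.1817·111.32)² + (-0.8873·50.01)²) = √(17304.572166 + 1969.040605) = 138.8294 km
E: √((1.0355·111.32)² + (1.7429·50.01)²) = √(13287.601708 + 7597.289029) = 144.5161 km
F: √((-0.2140·111.32)² + (-2.0187·50.01)²) = √(567.510553 + 10191.949782) = 103.7278 km
G: √((-0.9798·111.32)² + (0.8285·50.01)²) = √(11896.556337 + 1716.717106) = 116.6759 km
H: √((1.4572·111.32)² + (-0.0409·50.01)²) = √(26313.869738 + 4.183698) = 162.2284 km
I: √((1.1189·111.32)² + (-1.9606·50.01)²) = √(15514.184182 + 9613.725237) = 158.5179 km
J: √((-0.2557·111.32)² + (1.4714·50.01)²) = √(810.229127 + 5414.710134) = 78.8983 km
K: √((1.8804·111.32)² + (-0.7676·50.01)²) = √(43817.427863 + 1473.613669) = 212.8169 km
L: √((0.8862·111.32)² + (0.6183·50.01)²) = √(9732.174486 + 956.119558) = 103.3842 km
M: √((-2.0707·111.32)² + (0.3886·50.01)²) = √(53135.009471 + 377.675925) = 231.3281 km
N: √((-0.0838·111.32)² + (-1.2696·50.01)²) = √(87.023076 + 4031.322445) = 64.1743 km
Sorted: A (20.8604 km) < C (39.9916 km) < N (64.1743 km) < J (78.8983 km) < L (103.3842 km) < …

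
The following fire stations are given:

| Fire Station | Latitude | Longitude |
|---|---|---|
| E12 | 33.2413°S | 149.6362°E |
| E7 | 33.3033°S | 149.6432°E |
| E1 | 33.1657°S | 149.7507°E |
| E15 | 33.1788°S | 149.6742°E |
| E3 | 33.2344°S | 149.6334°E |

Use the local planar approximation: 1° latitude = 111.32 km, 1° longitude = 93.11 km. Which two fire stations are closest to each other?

Pairwise distances:
E12–E3: 0.8111 km
E12–E7: 6.9325 km
E15–E3: 7.2622 km
E1–E15: 7.2707 km
E7–E3: 7.7240 km
E12–E15: 7.8055 km
E1–E3: 13.3331 km
E12–E1: 13.5825 km
E7–E15: 14.1567 km
E7–E1: 18.2980 km
Closest pair: E12–E3 at 0.8111 km.

E12 and E3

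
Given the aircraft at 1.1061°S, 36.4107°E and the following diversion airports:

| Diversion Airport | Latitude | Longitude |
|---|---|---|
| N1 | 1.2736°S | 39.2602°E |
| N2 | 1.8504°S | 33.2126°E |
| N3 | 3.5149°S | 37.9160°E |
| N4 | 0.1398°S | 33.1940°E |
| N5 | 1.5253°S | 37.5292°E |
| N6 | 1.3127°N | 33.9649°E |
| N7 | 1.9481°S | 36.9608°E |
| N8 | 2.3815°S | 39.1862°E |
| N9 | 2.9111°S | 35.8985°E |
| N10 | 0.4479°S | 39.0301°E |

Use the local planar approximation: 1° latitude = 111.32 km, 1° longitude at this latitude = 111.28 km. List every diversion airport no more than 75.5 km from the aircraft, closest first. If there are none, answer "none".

none

Distances from 1.1061°S, 36.4107°E:
N1: 317.6401 km
N2: 365.4023 km
N3: 316.1687 km
N4: 373.7677 km
N5: 132.9271 km
N6: 382.8539 km
N7: 111.9503 km
N8: 339.9274 km
N9: 208.8603 km
N10: 300.5548 km
Threshold 75.5 km: none within range.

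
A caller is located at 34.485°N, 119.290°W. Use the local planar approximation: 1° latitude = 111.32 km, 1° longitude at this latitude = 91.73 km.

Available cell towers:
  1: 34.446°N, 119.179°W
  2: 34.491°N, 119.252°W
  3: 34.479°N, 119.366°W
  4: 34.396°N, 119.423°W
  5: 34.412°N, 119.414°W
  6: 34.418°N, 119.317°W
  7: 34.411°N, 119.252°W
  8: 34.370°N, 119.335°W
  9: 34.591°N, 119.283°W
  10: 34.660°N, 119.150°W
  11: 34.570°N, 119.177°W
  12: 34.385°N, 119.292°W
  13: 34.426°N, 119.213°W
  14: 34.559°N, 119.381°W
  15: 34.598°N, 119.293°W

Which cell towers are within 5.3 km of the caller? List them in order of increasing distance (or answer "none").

Distances from 34.485°N, 119.290°W:
1: √((-0.039·111.32)² + (0.111·91.73)²) = √(18.84845 + 103.67373) = 11.069 km
2: √((0.006·111.32)² + (0.038·91.73)²) = √(0.44612 + 12.15038) = 3.549 km
3: √((-0.006·111.32)² + (-0.076·91.73)²) = √(0.44612 + 48.60153) = 7.003 km
4: √((-0.089·111.32)² + (-0.133·91.73)²) = √(98.15816 + 148.84220) = 15.716 km
5: √((-0.073·111.32)² + (-0.124·91.73)²) = √(66.03773 + 129.37971) = 13.979 km
6: √((-0.067·111.32)² + (-0.027·91.73)²) = √(55.62833 + 6.13409) = 7.859 km
7: √((-0.074·111.32)² + (0.038·91.73)²) = √(67.85937 + 12.15038) = 8.945 km
8: √((-0.115·111.32)² + (-0.045·91.73)²) = √(163.88608 + 17.03915) = 13.451 km
9: √((0.106·111.32)² + (0.007·91.73)²) = √(139.23811 + 0.41231) = 11.817 km
10: √((0.175·111.32)² + (0.140·91.73)²) = √(379.50936 + 164.92210) = 23.333 km
11: √((0.085·111.32)² + (0.113·91.73)²) = √(89.53323 + 107.44338) = 14.035 km
12: √((-0.100·111.32)² + (-0.002·91.73)²) = √(123.92142 + 0.03366) = 11.134 km
13: √((-0.059·111.32)² + (0.077·91.73)²) = √(43.13705 + 49.88894) = 9.645 km
14: √((0.074·111.32)² + (-0.091·91.73)²) = √(67.85937 + 69.67959) = 11.728 km
15: √((0.113·111.32)² + (-0.003·91.73)²) = √(158.23527 + 0.07573) = 12.582 km
Threshold 5.3 km: 2 (3.549 km) is within range.

2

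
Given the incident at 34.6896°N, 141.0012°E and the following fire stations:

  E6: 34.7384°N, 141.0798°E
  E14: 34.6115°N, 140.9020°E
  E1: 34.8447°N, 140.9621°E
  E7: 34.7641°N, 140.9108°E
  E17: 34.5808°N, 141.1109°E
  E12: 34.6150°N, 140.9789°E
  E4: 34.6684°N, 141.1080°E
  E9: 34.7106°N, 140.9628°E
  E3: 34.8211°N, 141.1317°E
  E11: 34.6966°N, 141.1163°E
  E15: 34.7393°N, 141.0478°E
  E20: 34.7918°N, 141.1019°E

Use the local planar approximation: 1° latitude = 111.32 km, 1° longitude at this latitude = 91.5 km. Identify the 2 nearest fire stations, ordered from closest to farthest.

E9, E15

Distances from 34.6896°N, 141.0012°E:
E6: √((0.0488·111.32)² + (0.0786·91.5)²) = √(29.511144 + 51.723426) = 9.0130 km
E14: √((-0.0781·111.32)² + (-0.0992·91.5)²) = √(75.587236 + 82.388298) = 12.5688 km
E1: √((0.1551·111.32)² + (-0.0391·91.5)²) = √(298.105501 + 12.799580) = 17.6325 km
E7: √((0.0745·111.32)² + (-0.0904·91.5)²) = √(68.779488 + 68.419367) = 11.7132 km
E17: √((-0.1088·111.32)² + (0.1097·91.5)²) = √(146.691242 + 100.752410) = 15.7303 km
E12: √((-0.0746·111.32)² + (-0.0223·91.5)²) = √(68.964255 + 4.163436) = 8.5515 km
E4: √((-0.0212·111.32)² + (0.1068·91.5)²) = √(5.569524 + 95.495893) = 10.0531 km
E9: √((0.0210·111.32)² + (-0.0384·91.5)²) = √(5.464935 + 12.345385) = 4.2202 km
E3: √((0.1315·111.32)² + (0.1305·91.5)²) = √(214.288024 + 142.581511) = 18.8910 km
E11: √((0.0070·111.32)² + (0.1151·91.5)²) = √(0.607215 + 110.915652) = 10.5604 km
E15: √((0.0497·111.32)² + (0.0466·91.5)²) = √(30.609707 + 18.180843) = 6.9850 km
E20: √((0.1022·111.32)² + (0.1007·91.5)²) = √(129.433945 + 84.898717) = 14.6401 km
Sorted: E9 (4.2202 km) < E15 (6.9850 km) < E12 (8.5515 km) < E6 (9.0130 km) < …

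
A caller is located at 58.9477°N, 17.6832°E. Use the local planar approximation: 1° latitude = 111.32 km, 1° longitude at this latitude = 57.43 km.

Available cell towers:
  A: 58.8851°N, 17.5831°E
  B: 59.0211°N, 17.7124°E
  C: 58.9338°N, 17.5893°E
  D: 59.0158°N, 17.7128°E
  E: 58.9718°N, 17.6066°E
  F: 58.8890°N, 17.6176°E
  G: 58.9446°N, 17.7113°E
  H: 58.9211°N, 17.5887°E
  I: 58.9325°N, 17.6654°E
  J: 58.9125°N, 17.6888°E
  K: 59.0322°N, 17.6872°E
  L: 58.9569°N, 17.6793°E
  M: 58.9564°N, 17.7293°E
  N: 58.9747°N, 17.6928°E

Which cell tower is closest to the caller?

L

Distances from 58.9477°N, 17.6832°E:
A: √((-0.0626·111.32)² + (-0.1001·57.43)²) = √(48.561832 + 33.048046) = 9.0338 km
B: √((0.0734·111.32)² + (0.0292·57.43)²) = √(66.763411 + 2.812181) = 8.3412 km
C: √((-0.0139·111.32)² + (-0.0939·57.43)²) = √(2.394286 + 29.080965) = 5.6103 km
D: √((0.0681·111.32)² + (0.0296·57.43)²) = √(57.469924 + 2.889755) = 7.7691 km
E: √((0.0241·111.32)² + (-0.0766·57.43)²) = √(7.197480 + 19.352415) = 5.1527 km
F: √((-0.0587·111.32)² + (-0.0656·57.43)²) = √(42.699481 + 14.193363) = 7.5427 km
G: √((-0.0031·111.32)² + (0.0281·57.43)²) = √(0.119088 + 2.604296) = 1.6503 km
H: √((-0.0266·111.32)² + (-0.0945·57.43)²) = √(8.768184 + 29.453794) = 6.1824 km
I: √((-0.0152·111.32)² + (-0.0178·57.43)²) = √(2.863081 + 1.045003) = 1.9769 km
J: √((-0.0352·111.32)² + (0.0056·57.43)²) = √(15.354360 + 0.103432) = 3.9316 km
K: √((0.0845·111.32)² + (0.0040·57.43)²) = √(88.482995 + 0.052771) = 9.4093 km
L: √((0.0092·111.32)² + (-0.0039·57.43)²) = √(1.048871 + 0.050166) = 1.0483 km
M: √((0.0087·111.32)² + (0.0461·57.43)²) = √(0.937961 + 7.009378) = 2.8191 km
N: √((0.0270·111.32)² + (0.0096·57.43)²) = √(9.033872 + 0.303963) = 3.0558 km
Minimum: L at 1.0483 km.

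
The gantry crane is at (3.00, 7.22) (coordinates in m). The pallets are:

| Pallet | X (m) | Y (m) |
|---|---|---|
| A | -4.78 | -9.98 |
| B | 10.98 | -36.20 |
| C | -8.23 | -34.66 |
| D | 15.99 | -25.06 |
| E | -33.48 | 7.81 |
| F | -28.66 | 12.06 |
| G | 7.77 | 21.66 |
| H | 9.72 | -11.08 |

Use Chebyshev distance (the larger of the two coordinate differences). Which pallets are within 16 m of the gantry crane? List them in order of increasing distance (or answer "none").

G

Distances from (3.00, 7.22):
A: max(|-7.78|, |-17.20|) = 17.20 m
B: max(|7.98|, |-43.42|) = 43.42 m
C: max(|-11.23|, |-41.88|) = 41.88 m
D: max(|12.99|, |-32.28|) = 32.28 m
E: max(|-36.48|, |0.59|) = 36.48 m
F: max(|-31.66|, |4.84|) = 31.66 m
G: max(|4.77|, |14.44|) = 14.44 m
H: max(|6.72|, |-18.30|) = 18.30 m
Threshold 16 m: G (14.44 m) is within range.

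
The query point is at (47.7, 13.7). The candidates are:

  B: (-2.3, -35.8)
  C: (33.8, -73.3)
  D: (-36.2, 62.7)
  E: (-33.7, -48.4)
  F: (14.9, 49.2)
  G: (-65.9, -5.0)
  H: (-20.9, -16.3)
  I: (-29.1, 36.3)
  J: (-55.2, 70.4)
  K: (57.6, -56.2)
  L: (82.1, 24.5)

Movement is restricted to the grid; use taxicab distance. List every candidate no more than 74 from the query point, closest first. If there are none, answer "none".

Distances from (47.7, 13.7):
B: 99.5
C: 100.9
D: 132.9
E: 143.5
F: 68.3
G: 132.3
H: 98.6
I: 99.4
J: 159.6
K: 79.8
L: 45.2
Threshold 74: L (45.2), F (68.3) are within range.

L, F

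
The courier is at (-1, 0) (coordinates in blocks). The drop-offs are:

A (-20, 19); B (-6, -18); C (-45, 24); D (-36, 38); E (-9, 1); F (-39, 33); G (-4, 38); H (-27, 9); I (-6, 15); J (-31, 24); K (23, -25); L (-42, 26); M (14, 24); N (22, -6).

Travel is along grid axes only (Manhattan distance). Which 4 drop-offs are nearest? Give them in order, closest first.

Distances from (-1, 0):
A: |-19| + |19| = 19 + 19 = 38 blocks
B: |-5| + |-18| = 5 + 18 = 23 blocks
C: |-44| + |24| = 44 + 24 = 68 blocks
D: |-35| + |38| = 35 + 38 = 73 blocks
E: |-8| + |1| = 8 + 1 = 9 blocks
F: |-38| + |33| = 38 + 33 = 71 blocks
G: |-3| + |38| = 3 + 38 = 41 blocks
H: |-26| + |9| = 26 + 9 = 35 blocks
I: |-5| + |15| = 5 + 15 = 20 blocks
J: |-30| + |24| = 30 + 24 = 54 blocks
K: |24| + |-25| = 24 + 25 = 49 blocks
L: |-41| + |26| = 41 + 26 = 67 blocks
M: |15| + |24| = 15 + 24 = 39 blocks
N: |23| + |-6| = 23 + 6 = 29 blocks
Sorted: E (9 blocks) < I (20 blocks) < B (23 blocks) < N (29 blocks) < H (35 blocks) < A (38 blocks) < …

E, I, B, N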